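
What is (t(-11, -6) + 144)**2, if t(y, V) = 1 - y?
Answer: 24336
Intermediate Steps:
(t(-11, -6) + 144)**2 = ((1 - 1*(-11)) + 144)**2 = ((1 + 11) + 144)**2 = (12 + 144)**2 = 156**2 = 24336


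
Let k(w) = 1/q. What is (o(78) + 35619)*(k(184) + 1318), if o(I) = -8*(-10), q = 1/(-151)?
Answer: 41660733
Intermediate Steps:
q = -1/151 ≈ -0.0066225
o(I) = 80
k(w) = -151 (k(w) = 1/(-1/151) = -151)
(o(78) + 35619)*(k(184) + 1318) = (80 + 35619)*(-151 + 1318) = 35699*1167 = 41660733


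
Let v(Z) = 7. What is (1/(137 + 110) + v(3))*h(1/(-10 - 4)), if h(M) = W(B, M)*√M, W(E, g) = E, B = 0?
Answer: 0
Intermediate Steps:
h(M) = 0 (h(M) = 0*√M = 0)
(1/(137 + 110) + v(3))*h(1/(-10 - 4)) = (1/(137 + 110) + 7)*0 = (1/247 + 7)*0 = (1730/247)*0 = 0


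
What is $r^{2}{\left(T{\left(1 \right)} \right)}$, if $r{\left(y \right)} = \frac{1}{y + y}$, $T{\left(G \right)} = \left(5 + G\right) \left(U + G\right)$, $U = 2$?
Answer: $\frac{1}{1296} \approx 0.0007716$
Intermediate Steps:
$T{\left(G \right)} = \left(2 + G\right) \left(5 + G\right)$ ($T{\left(G \right)} = \left(5 + G\right) \left(2 + G\right) = \left(2 + G\right) \left(5 + G\right)$)
$r{\left(y \right)} = \frac{1}{2 y}$
$r^{2}{\left(T{\left(1 \right)} \right)} = \left(\frac{1}{2 \left(10 + 1^{2} + 7 \cdot 1\right)}\right)^{2} = \left(\frac{1}{2 \left(10 + 1 + 7\right)}\right)^{2} = \left(\frac{1}{2 \cdot 18}\right)^{2} = \left(\frac{1}{2} \cdot \frac{1}{18}\right)^{2} = \left(\frac{1}{36}\right)^{2} = \frac{1}{1296}$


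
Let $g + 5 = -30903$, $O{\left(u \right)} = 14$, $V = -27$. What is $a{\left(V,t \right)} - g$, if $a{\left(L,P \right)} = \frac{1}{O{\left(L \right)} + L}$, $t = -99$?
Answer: $\frac{401803}{13} \approx 30908.0$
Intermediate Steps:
$g = -30908$ ($g = -5 - 30903 = -30908$)
$a{\left(L,P \right)} = \frac{1}{14 + L}$
$a{\left(V,t \right)} - g = \frac{1}{14 - 27} - -30908 = \frac{1}{-13} + 30908 = - \frac{1}{13} + 30908 = \frac{401803}{13}$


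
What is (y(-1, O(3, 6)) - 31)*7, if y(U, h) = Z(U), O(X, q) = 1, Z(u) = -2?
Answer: -231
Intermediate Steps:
y(U, h) = -2
(y(-1, O(3, 6)) - 31)*7 = (-2 - 31)*7 = -33*7 = -231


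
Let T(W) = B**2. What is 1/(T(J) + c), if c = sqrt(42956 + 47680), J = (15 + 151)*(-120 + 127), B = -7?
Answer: -7/12605 + 2*sqrt(22659)/88235 ≈ 0.0028567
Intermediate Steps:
J = 1162 (J = 166*7 = 1162)
T(W) = 49 (T(W) = (-7)**2 = 49)
c = 2*sqrt(22659) (c = sqrt(90636) = 2*sqrt(22659) ≈ 301.06)
1/(T(J) + c) = 1/(49 + 2*sqrt(22659))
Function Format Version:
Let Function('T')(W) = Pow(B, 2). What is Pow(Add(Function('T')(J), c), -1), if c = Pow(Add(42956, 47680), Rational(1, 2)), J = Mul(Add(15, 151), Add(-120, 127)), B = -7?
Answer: Add(Rational(-7, 12605), Mul(Rational(2, 88235), Pow(22659, Rational(1, 2)))) ≈ 0.0028567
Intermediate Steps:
J = 1162 (J = Mul(166, 7) = 1162)
Function('T')(W) = 49 (Function('T')(W) = Pow(-7, 2) = 49)
c = Mul(2, Pow(22659, Rational(1, 2))) (c = Pow(90636, Rational(1, 2)) = Mul(2, Pow(22659, Rational(1, 2))) ≈ 301.06)
Pow(Add(Function('T')(J), c), -1) = Pow(Add(49, Mul(2, Pow(22659, Rational(1, 2)))), -1)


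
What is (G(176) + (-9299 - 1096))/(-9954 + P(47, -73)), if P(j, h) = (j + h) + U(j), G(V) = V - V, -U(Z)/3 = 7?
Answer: 10395/10001 ≈ 1.0394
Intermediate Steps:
U(Z) = -21 (U(Z) = -3*7 = -21)
G(V) = 0
P(j, h) = -21 + h + j (P(j, h) = (j + h) - 21 = (h + j) - 21 = -21 + h + j)
(G(176) + (-9299 - 1096))/(-9954 + P(47, -73)) = (0 + (-9299 - 1096))/(-9954 + (-21 - 73 + 47)) = (0 - 10395)/(-9954 - 47) = -10395/(-10001) = -10395*(-1/10001) = 10395/10001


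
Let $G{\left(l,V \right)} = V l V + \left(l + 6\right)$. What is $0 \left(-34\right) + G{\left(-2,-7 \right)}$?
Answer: $-94$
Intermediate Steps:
$G{\left(l,V \right)} = 6 + l + l V^{2}$ ($G{\left(l,V \right)} = l V^{2} + \left(6 + l\right) = 6 + l + l V^{2}$)
$0 \left(-34\right) + G{\left(-2,-7 \right)} = 0 \left(-34\right) - \left(-4 + 98\right) = 0 - 94 = -94$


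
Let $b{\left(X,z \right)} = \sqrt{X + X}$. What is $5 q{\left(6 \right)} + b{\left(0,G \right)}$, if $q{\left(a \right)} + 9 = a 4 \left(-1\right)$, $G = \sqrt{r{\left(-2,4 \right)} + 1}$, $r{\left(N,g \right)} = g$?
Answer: $-165$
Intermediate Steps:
$G = \sqrt{5}$ ($G = \sqrt{4 + 1} = \sqrt{5} \approx 2.2361$)
$b{\left(X,z \right)} = \sqrt{2} \sqrt{X}$ ($b{\left(X,z \right)} = \sqrt{2 X} = \sqrt{2} \sqrt{X}$)
$q{\left(a \right)} = -9 - 4 a$ ($q{\left(a \right)} = -9 + a 4 \left(-1\right) = -9 + 4 a \left(-1\right) = -9 - 4 a$)
$5 q{\left(6 \right)} + b{\left(0,G \right)} = 5 \left(-9 - 24\right) + \sqrt{2} \sqrt{0} = 5 \left(-9 - 24\right) + \sqrt{2} \cdot 0 = 5 \left(-33\right) + 0 = -165 + 0 = -165$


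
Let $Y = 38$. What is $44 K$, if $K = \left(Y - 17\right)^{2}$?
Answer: $19404$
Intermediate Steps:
$K = 441$ ($K = \left(38 - 17\right)^{2} = 21^{2} = 441$)
$44 K = 44 \cdot 441 = 19404$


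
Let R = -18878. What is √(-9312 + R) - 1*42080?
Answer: -42080 + I*√28190 ≈ -42080.0 + 167.9*I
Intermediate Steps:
√(-9312 + R) - 1*42080 = √(-9312 - 18878) - 1*42080 = √(-28190) - 42080 = I*√28190 - 42080 = -42080 + I*√28190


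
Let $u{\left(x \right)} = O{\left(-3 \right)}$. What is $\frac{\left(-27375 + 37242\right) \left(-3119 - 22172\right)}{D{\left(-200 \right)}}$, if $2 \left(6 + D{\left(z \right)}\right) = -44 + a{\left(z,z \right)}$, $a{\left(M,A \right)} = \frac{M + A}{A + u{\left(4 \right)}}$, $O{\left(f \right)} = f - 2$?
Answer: $\frac{10231398177}{1108} \approx 9.2341 \cdot 10^{6}$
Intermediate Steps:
$O{\left(f \right)} = -2 + f$
$u{\left(x \right)} = -5$ ($u{\left(x \right)} = -2 - 3 = -5$)
$a{\left(M,A \right)} = \frac{A + M}{-5 + A}$ ($a{\left(M,A \right)} = \frac{M + A}{A - 5} = \frac{A + M}{-5 + A}$)
$D{\left(z \right)} = -28 + \frac{z}{-5 + z}$ ($D{\left(z \right)} = -6 + \frac{-44 + \frac{z + z}{-5 + z}}{2} = -6 + \frac{-44 + \frac{2 z}{-5 + z}}{2} = -6 + \left(-22 + \frac{z}{-5 + z}\right) = -28 + \frac{z}{-5 + z}$)
$\frac{\left(-27375 + 37242\right) \left(-3119 - 22172\right)}{D{\left(-200 \right)}} = \frac{\left(-27375 + 37242\right) \left(-3119 - 22172\right)}{\frac{1}{-5 - 200} \left(140 - -5400\right)} = \frac{9867 \left(-25291\right)}{\frac{1}{-205} \left(140 + 5400\right)} = - \frac{249546297}{\left(- \frac{1}{205}\right) 5540} = - \frac{249546297}{- \frac{1108}{41}} = \left(-249546297\right) \left(- \frac{41}{1108}\right) = \frac{10231398177}{1108}$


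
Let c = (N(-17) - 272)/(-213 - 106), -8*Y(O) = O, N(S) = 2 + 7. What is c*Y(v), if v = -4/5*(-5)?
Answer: -263/638 ≈ -0.41223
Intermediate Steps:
N(S) = 9
v = 4 (v = -4*1/5*(-5) = -4/5*(-5) = 4)
Y(O) = -O/8
c = 263/319 (c = (9 - 272)/(-213 - 106) = -263/(-319) = -263*(-1/319) = 263/319 ≈ 0.82445)
c*Y(v) = 263*(-1/8*4)/319 = (263/319)*(-1/2) = -263/638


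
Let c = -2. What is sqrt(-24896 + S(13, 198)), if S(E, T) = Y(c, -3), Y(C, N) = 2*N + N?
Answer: I*sqrt(24905) ≈ 157.81*I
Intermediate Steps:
Y(C, N) = 3*N
S(E, T) = -9 (S(E, T) = 3*(-3) = -9)
sqrt(-24896 + S(13, 198)) = sqrt(-24896 - 9) = sqrt(-24905) = I*sqrt(24905)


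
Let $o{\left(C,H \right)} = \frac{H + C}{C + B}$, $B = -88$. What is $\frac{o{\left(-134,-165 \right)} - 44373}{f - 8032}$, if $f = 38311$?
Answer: $- \frac{9850507}{6721938} \approx -1.4654$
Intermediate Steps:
$o{\left(C,H \right)} = \frac{C + H}{-88 + C}$ ($o{\left(C,H \right)} = \frac{H + C}{C - 88} = \frac{C + H}{-88 + C}$)
$\frac{o{\left(-134,-165 \right)} - 44373}{f - 8032} = \frac{\frac{-134 - 165}{-88 - 134} - 44373}{38311 - 8032} = \frac{\frac{1}{-222} \left(-299\right) - 44373}{30279} = \left(\left(- \frac{1}{222}\right) \left(-299\right) - 44373\right) \frac{1}{30279} = \left(\frac{299}{222} - 44373\right) \frac{1}{30279} = \left(- \frac{9850507}{222}\right) \frac{1}{30279} = - \frac{9850507}{6721938}$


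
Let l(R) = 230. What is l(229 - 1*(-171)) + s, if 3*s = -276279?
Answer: -91863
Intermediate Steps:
s = -92093 (s = (⅓)*(-276279) = -92093)
l(229 - 1*(-171)) + s = 230 - 92093 = -91863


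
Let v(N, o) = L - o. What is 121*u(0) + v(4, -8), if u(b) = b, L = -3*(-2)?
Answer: 14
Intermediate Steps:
L = 6
v(N, o) = 6 - o
121*u(0) + v(4, -8) = 121*0 + (6 - 1*(-8)) = 0 + (6 + 8) = 0 + 14 = 14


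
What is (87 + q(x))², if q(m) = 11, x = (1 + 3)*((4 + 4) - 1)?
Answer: 9604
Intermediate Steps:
x = 28 (x = 4*(8 - 1) = 4*7 = 28)
(87 + q(x))² = (87 + 11)² = 98² = 9604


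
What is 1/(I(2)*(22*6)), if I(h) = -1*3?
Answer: -1/396 ≈ -0.0025253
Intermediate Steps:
I(h) = -3
1/(I(2)*(22*6)) = 1/(-66*6) = 1/(-3*132) = 1/(-396) = -1/396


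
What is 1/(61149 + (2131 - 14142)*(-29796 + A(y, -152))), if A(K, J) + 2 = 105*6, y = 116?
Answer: 1/350397997 ≈ 2.8539e-9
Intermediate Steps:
A(K, J) = 628 (A(K, J) = -2 + 105*6 = -2 + 630 = 628)
1/(61149 + (2131 - 14142)*(-29796 + A(y, -152))) = 1/(61149 + (2131 - 14142)*(-29796 + 628)) = 1/(61149 - 12011*(-29168)) = 1/(61149 + 350336848) = 1/350397997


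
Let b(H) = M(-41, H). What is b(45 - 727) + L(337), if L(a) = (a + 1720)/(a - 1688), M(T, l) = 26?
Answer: 33069/1351 ≈ 24.477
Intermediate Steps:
L(a) = (1720 + a)/(-1688 + a)
b(H) = 26
b(45 - 727) + L(337) = 26 + (1720 + 337)/(-1688 + 337) = 26 + 2057/(-1351) = 26 - 1/1351*2057 = 26 - 2057/1351 = 33069/1351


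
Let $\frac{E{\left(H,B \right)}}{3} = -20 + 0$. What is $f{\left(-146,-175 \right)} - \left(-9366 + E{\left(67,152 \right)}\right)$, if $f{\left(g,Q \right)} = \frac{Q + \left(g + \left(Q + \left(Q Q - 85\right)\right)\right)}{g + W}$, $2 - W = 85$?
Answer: $\frac{2128510}{229} \approx 9294.8$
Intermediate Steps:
$W = -83$ ($W = 2 - 85 = -83$)
$E{\left(H,B \right)} = -60$ ($E{\left(H,B \right)} = 3 \left(-20 + 0\right) = 3 \left(-20\right) = -60$)
$f{\left(g,Q \right)} = \frac{-85 + g + Q^{2} + 2 Q}{-83 + g}$ ($f{\left(g,Q \right)} = \frac{Q + \left(g + \left(Q + \left(Q Q - 85\right)\right)\right)}{g - 83} = \frac{Q + \left(g + \left(Q + \left(Q^{2} - 85\right)\right)\right)}{-83 + g} = \frac{Q + \left(g + \left(Q + \left(-85 + Q^{2}\right)\right)\right)}{-83 + g} = \frac{Q + \left(g + \left(-85 + Q + Q^{2}\right)\right)}{-83 + g} = \frac{Q + \left(-85 + Q + g + Q^{2}\right)}{-83 + g} = \frac{-85 + g + Q^{2} + 2 Q}{-83 + g}$)
$f{\left(-146,-175 \right)} - \left(-9366 + E{\left(67,152 \right)}\right) = \frac{-85 - 146 + \left(-175\right)^{2} + 2 \left(-175\right)}{-83 - 146} - \left(-9366 - 60\right) = \frac{-85 - 146 + 30625 - 350}{-229} - -9426 = \left(- \frac{1}{229}\right) 30044 + 9426 = - \frac{30044}{229} + 9426 = \frac{2128510}{229}$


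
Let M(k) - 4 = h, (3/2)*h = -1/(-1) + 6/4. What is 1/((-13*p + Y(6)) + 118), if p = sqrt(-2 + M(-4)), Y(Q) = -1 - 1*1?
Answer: 348/38509 + 13*sqrt(33)/38509 ≈ 0.010976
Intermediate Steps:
h = 5/3 (h = 2*(-1/(-1) + 6/4)/3 = 2*(-1*(-1) + 6*(1/4))/3 = 2*(1 + 3/2)/3 = (2/3)*(5/2) = 5/3 ≈ 1.6667)
M(k) = 17/3 (M(k) = 4 + 5/3 = 17/3)
Y(Q) = -2 (Y(Q) = -1 - 1 = -2)
p = sqrt(33)/3 (p = sqrt(-2 + 17/3) = sqrt(11/3) = sqrt(33)/3 ≈ 1.9149)
1/((-13*p + Y(6)) + 118) = 1/((-13*sqrt(33)/3 - 2) + 118) = 1/((-2 - 13*sqrt(33)/3) + 118) = 1/(116 - 13*sqrt(33)/3)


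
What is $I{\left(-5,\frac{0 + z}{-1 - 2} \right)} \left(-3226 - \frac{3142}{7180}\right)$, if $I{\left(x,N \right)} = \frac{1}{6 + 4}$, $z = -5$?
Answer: $- \frac{11582911}{35900} \approx -322.64$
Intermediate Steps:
$I{\left(x,N \right)} = \frac{1}{10}$
$I{\left(-5,\frac{0 + z}{-1 - 2} \right)} \left(-3226 - \frac{3142}{7180}\right) = \frac{-3226 - \frac{3142}{7180}}{10} = \frac{-3226 - \frac{1571}{3590}}{10} = \frac{1}{10} \left(- \frac{11582911}{3590}\right) = - \frac{11582911}{35900}$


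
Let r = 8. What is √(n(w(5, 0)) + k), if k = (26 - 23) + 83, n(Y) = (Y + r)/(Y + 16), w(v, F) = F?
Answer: √346/2 ≈ 9.3005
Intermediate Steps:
n(Y) = (8 + Y)/(16 + Y) (n(Y) = (Y + 8)/(Y + 16) = (8 + Y)/(16 + Y))
k = 86 (k = 3 + 83 = 86)
√(n(w(5, 0)) + k) = √((8 + 0)/(16 + 0) + 86) = √(8/16 + 86) = √((1/16)*8 + 86) = √(½ + 86) = √(173/2) = √346/2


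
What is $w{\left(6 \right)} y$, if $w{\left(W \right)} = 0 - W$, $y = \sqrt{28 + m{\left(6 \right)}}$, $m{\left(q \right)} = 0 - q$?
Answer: $- 6 \sqrt{22} \approx -28.142$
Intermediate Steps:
$m{\left(q \right)} = - q$
$y = \sqrt{22}$ ($y = \sqrt{28 - 6} = \sqrt{22} \approx 4.6904$)
$w{\left(W \right)} = - W$
$w{\left(6 \right)} y = \left(-1\right) 6 \sqrt{22} = - 6 \sqrt{22}$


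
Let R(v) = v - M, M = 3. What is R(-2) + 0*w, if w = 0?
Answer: -5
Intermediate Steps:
R(v) = -3 + v (R(v) = v - 1*3 = v - 3 = -3 + v)
R(-2) + 0*w = (-3 - 2) + 0*0 = -5 + 0 = -5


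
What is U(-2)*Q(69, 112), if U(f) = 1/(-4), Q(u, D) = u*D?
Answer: -1932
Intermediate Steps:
Q(u, D) = D*u
U(f) = -¼
U(-2)*Q(69, 112) = -28*69 = -¼*7728 = -1932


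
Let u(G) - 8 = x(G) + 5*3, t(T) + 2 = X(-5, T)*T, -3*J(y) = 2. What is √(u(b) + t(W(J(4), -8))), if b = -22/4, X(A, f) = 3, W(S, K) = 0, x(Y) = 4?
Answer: 5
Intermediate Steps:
J(y) = -⅔ (J(y) = -⅓*2 = -⅔)
t(T) = -2 + 3*T
b = -11/2 (b = (¼)*(-22) = -11/2 ≈ -5.5000)
u(G) = 27 (u(G) = 8 + (4 + 5*3) = 8 + (4 + 15) = 8 + 19 = 27)
√(u(b) + t(W(J(4), -8))) = √(27 + (-2 + 3*0)) = √(27 + (-2 + 0)) = √(27 - 2) = √25 = 5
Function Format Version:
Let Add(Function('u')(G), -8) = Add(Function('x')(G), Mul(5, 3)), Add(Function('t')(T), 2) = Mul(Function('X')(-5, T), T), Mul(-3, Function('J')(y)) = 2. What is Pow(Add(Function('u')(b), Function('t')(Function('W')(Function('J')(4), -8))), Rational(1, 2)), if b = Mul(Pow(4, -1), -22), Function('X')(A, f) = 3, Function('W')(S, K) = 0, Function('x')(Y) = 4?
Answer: 5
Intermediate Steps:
Function('J')(y) = Rational(-2, 3) (Function('J')(y) = Mul(Rational(-1, 3), 2) = Rational(-2, 3))
Function('t')(T) = Add(-2, Mul(3, T))
b = Rational(-11, 2) (b = Mul(Rational(1, 4), -22) = Rational(-11, 2) ≈ -5.5000)
Function('u')(G) = 27 (Function('u')(G) = Add(8, Add(4, Mul(5, 3))) = Add(8, Add(4, 15)) = Add(8, 19) = 27)
Pow(Add(Function('u')(b), Function('t')(Function('W')(Function('J')(4), -8))), Rational(1, 2)) = Pow(Add(27, Add(-2, Mul(3, 0))), Rational(1, 2)) = Pow(Add(27, Add(-2, 0)), Rational(1, 2)) = Pow(Add(27, -2), Rational(1, 2)) = Pow(25, Rational(1, 2)) = 5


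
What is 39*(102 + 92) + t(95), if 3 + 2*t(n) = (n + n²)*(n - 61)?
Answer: 325209/2 ≈ 1.6260e+5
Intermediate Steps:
t(n) = -3/2 + (-61 + n)*(n + n²)/2 (t(n) = -3/2 + ((n + n²)*(n - 61))/2 = -3/2 + ((n + n²)*(-61 + n))/2 = -3/2 + ((-61 + n)*(n + n²))/2 = -3/2 + (-61 + n)*(n + n²)/2)
39*(102 + 92) + t(95) = 39*(102 + 92) + (-3/2 + (½)*95³ - 30*95² - 61/2*95) = 39*194 + (-3/2 + (½)*857375 - 30*9025 - 5795/2) = 7566 + (-3/2 + 857375/2 - 270750 - 5795/2) = 7566 + 310077/2 = 325209/2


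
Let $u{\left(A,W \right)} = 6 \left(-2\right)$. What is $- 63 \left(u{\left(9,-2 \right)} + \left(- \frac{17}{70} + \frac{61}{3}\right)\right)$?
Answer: $- \frac{5097}{10} \approx -509.7$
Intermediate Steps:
$u{\left(A,W \right)} = -12$
$- 63 \left(u{\left(9,-2 \right)} + \left(- \frac{17}{70} + \frac{61}{3}\right)\right) = - 63 \left(-12 + \left(- \frac{17}{70} + \frac{61}{3}\right)\right) = - 63 \left(-12 + \frac{4219}{210}\right) = \left(-63\right) \frac{1699}{210} = - \frac{5097}{10}$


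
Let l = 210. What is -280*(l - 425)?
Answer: 60200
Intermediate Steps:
-280*(l - 425) = -280*(210 - 425) = -280*(-215) = 60200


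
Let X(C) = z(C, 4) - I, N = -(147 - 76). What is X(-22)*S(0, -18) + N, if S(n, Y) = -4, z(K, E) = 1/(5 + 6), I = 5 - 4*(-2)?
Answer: -213/11 ≈ -19.364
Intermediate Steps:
I = 13 (I = 5 + 8 = 13)
z(K, E) = 1/11
N = -71 (N = -1*71 = -71)
X(C) = -142/11 (X(C) = 1/11 - 1*13 = 1/11 - 13 = -142/11)
X(-22)*S(0, -18) + N = -142/11*(-4) - 71 = 568/11 - 71 = -213/11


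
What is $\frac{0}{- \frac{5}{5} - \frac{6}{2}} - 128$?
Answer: $-128$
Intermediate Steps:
$\frac{0}{- \frac{5}{5} - \frac{6}{2}} - 128 = \frac{0}{\left(-5\right) \frac{1}{5} - 3} - 128 = \frac{0}{-1 - 3} - 128 = \frac{0}{-4} - 128 = 0 \left(- \frac{1}{4}\right) - 128 = 0 - 128 = -128$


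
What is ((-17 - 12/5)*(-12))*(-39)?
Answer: -45396/5 ≈ -9079.2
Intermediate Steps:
((-17 - 12/5)*(-12))*(-39) = -97/5*(-12)*(-39) = (1164/5)*(-39) = -45396/5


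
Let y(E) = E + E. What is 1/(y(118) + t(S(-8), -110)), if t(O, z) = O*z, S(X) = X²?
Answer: -1/6804 ≈ -0.00014697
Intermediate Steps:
y(E) = 2*E
1/(y(118) + t(S(-8), -110)) = 1/(2*118 + (-8)²*(-110)) = 1/(236 + 64*(-110)) = 1/(236 - 7040) = 1/(-6804) = -1/6804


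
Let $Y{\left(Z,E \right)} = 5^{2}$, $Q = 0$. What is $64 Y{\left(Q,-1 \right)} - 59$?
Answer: $1541$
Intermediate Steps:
$Y{\left(Z,E \right)} = 25$
$64 Y{\left(Q,-1 \right)} - 59 = 64 \cdot 25 - 59 = 1600 - 59 = 1541$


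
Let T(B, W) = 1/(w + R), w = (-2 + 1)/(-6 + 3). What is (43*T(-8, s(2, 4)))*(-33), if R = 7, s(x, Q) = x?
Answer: -387/2 ≈ -193.50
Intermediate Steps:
w = 1/3 (w = -1/(-3) = -1*(-1/3) = 1/3 ≈ 0.33333)
T(B, W) = 3/22 (T(B, W) = 1/(1/3 + 7) = 1/(22/3) = 3/22)
(43*T(-8, s(2, 4)))*(-33) = (43*(3/22))*(-33) = (129/22)*(-33) = -387/2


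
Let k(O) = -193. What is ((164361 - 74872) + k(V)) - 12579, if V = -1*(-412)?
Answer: 76717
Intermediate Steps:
V = 412
((164361 - 74872) + k(V)) - 12579 = ((164361 - 74872) - 193) - 12579 = (89489 - 193) - 12579 = 89296 - 12579 = 76717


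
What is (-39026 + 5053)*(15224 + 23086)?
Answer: -1301505630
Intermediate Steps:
(-39026 + 5053)*(15224 + 23086) = -33973*38310 = -1301505630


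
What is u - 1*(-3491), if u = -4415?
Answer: -924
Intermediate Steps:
u - 1*(-3491) = -4415 - 1*(-3491) = -4415 + 3491 = -924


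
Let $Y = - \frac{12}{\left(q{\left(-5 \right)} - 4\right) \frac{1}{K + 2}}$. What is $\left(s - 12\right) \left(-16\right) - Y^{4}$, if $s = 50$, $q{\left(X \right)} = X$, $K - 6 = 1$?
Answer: $-21344$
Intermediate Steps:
$K = 7$ ($K = 6 + 1 = 7$)
$Y = 12$ ($Y = - \frac{12}{\left(-5 - 4\right) \frac{1}{7 + 2}} = - \frac{12}{\left(-9\right) \frac{1}{9}} = - \frac{12}{-1} = \left(-12\right) \left(-1\right) = 12$)
$\left(s - 12\right) \left(-16\right) - Y^{4} = \left(50 - 12\right) \left(-16\right) - 12^{4} = \left(50 - 12\right) \left(-16\right) - 20736 = 38 \left(-16\right) - 20736 = -608 - 20736 = -21344$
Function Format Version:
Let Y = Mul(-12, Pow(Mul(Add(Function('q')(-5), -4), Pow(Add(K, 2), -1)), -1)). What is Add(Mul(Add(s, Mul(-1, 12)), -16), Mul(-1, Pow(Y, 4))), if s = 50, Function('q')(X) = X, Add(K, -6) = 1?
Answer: -21344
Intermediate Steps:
K = 7 (K = Add(6, 1) = 7)
Y = 12 (Y = Mul(-12, Pow(Mul(Add(-5, -4), Pow(Add(7, 2), -1)), -1)) = Mul(-12, Pow(Mul(-9, Pow(9, -1)), -1)) = Mul(-12, Pow(Mul(-9, Rational(1, 9)), -1)) = Mul(-12, Pow(-1, -1)) = Mul(-12, -1) = 12)
Add(Mul(Add(s, Mul(-1, 12)), -16), Mul(-1, Pow(Y, 4))) = Add(Mul(Add(50, Mul(-1, 12)), -16), Mul(-1, Pow(12, 4))) = Add(Mul(Add(50, -12), -16), Mul(-1, 20736)) = Add(Mul(38, -16), -20736) = Add(-608, -20736) = -21344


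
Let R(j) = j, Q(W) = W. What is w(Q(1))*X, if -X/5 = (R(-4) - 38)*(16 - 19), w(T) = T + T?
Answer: -1260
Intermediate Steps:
w(T) = 2*T
X = -630 (X = -5*(-4 - 38)*(16 - 19) = -(-210)*(-3) = -5*126 = -630)
w(Q(1))*X = (2*1)*(-630) = 2*(-630) = -1260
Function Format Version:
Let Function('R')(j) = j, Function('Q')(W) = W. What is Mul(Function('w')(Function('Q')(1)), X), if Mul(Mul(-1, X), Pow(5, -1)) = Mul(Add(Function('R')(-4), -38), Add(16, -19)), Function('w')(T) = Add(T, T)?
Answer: -1260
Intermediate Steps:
Function('w')(T) = Mul(2, T)
X = -630 (X = Mul(-5, Mul(Add(-4, -38), Add(16, -19))) = Mul(-5, Mul(-42, -3)) = Mul(-5, 126) = -630)
Mul(Function('w')(Function('Q')(1)), X) = Mul(Mul(2, 1), -630) = Mul(2, -630) = -1260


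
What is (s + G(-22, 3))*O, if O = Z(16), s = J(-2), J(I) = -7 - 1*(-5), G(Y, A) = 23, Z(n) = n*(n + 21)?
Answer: 12432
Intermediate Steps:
Z(n) = n*(21 + n)
J(I) = -2 (J(I) = -7 + 5 = -2)
s = -2
O = 592 (O = 16*(21 + 16) = 16*37 = 592)
(s + G(-22, 3))*O = (-2 + 23)*592 = 21*592 = 12432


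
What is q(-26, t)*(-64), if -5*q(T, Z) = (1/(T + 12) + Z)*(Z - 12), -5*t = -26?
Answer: -390592/875 ≈ -446.39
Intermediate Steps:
t = 26/5 (t = -⅕*(-26) = 26/5 ≈ 5.2000)
q(T, Z) = -(-12 + Z)*(Z + 1/(12 + T))/5 (q(T, Z) = -(1/(T + 12) + Z)*(Z - 12)/5 = -(1/(12 + T) + Z)*(-12 + Z)/5 = -(Z + 1/(12 + T))*(-12 + Z)/5 = -(-12 + Z)*(Z + 1/(12 + T))/5)
q(-26, t)*(-64) = ((12 - 12*(26/5)² + 143*(26/5) - 1*(-26)*(26/5)² + 12*(-26)*(26/5))/(5*(12 - 26)))*(-64) = ((⅕)*(12 - 12*676/25 + 3718/5 - 1*(-26)*676/25 - 8112/5)/(-14))*(-64) = ((⅕)*(-1/14)*(12 - 8112/25 + 3718/5 + 17576/25 - 8112/5))*(-64) = ((⅕)*(-1/14)*(-12206/25))*(-64) = (6103/875)*(-64) = -390592/875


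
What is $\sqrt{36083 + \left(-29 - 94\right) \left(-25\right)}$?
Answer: $\sqrt{39158} \approx 197.88$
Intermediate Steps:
$\sqrt{36083 + \left(-29 - 94\right) \left(-25\right)} = \sqrt{36083 - -3075} = \sqrt{36083 + 3075} = \sqrt{39158}$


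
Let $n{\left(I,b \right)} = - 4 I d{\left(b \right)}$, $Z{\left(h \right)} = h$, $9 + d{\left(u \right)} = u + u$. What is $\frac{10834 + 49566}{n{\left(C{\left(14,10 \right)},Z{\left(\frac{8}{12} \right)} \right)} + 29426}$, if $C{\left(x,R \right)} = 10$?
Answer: $\frac{90600}{44599} \approx 2.0314$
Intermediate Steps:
$d{\left(u \right)} = -9 + 2 u$ ($d{\left(u \right)} = -9 + \left(u + u\right) = -9 + 2 u$)
$n{\left(I,b \right)} = - 4 I \left(-9 + 2 b\right)$
$\frac{10834 + 49566}{n{\left(C{\left(14,10 \right)},Z{\left(\frac{8}{12} \right)} \right)} + 29426} = \frac{10834 + 49566}{4 \cdot 10 \left(9 - 2 \cdot \frac{8}{12}\right) + 29426} = \frac{60400}{4 \cdot 10 \left(9 - 2 \cdot 8 \cdot \frac{1}{12}\right) + 29426} = \frac{60400}{4 \cdot 10 \left(9 - \frac{4}{3}\right) + 29426} = \frac{60400}{4 \cdot 10 \cdot \frac{23}{3} + 29426} = \frac{60400}{\frac{920}{3} + 29426} = \frac{60400}{\frac{89198}{3}} = 60400 \cdot \frac{3}{89198} = \frac{90600}{44599}$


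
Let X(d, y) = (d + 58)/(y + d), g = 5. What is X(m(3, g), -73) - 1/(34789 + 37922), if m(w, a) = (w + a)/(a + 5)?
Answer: -21377395/26248671 ≈ -0.81442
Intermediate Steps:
m(w, a) = (a + w)/(5 + a)
X(d, y) = (58 + d)/(d + y)
X(m(3, g), -73) - 1/(34789 + 37922) = (58 + (5 + 3)/(5 + 5))/((5 + 3)/(5 + 5) - 73) - 1/(34789 + 37922) = (58 + 8/10)/(8/10 - 73) - 1/72711 = (58 + (⅒)*8)/((⅒)*8 - 73) - 1*1/72711 = (58 + ⅘)/(⅘ - 73) - 1/72711 = (294/5)/(-361/5) - 1/72711 = -5/361*294/5 - 1/72711 = -294/361 - 1/72711 = -21377395/26248671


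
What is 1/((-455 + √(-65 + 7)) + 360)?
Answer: -95/9083 - I*√58/9083 ≈ -0.010459 - 0.00083846*I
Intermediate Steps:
1/((-455 + √(-65 + 7)) + 360) = 1/((-455 + √(-58)) + 360) = 1/((-455 + I*√58) + 360) = 1/(-95 + I*√58)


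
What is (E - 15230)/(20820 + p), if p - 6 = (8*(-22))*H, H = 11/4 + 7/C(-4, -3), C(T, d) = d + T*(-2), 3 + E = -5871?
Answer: -52760/50239 ≈ -1.0502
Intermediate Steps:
E = -5874 (E = -3 - 5871 = -5874)
C(T, d) = d - 2*T
H = 83/20 (H = 11/4 + 7/(-3 - 2*(-4)) = 11*(¼) + 7/(-3 + 8) = 11/4 + 7/5 = 83/20 ≈ 4.1500)
p = -3622/5 (p = 6 + (8*(-22))*(83/20) = 6 - 176*83/20 = 6 - 3652/5 = -3622/5 ≈ -724.40)
(E - 15230)/(20820 + p) = (-5874 - 15230)/(20820 - 3622/5) = -21104/100478/5 = -21104*5/100478 = -52760/50239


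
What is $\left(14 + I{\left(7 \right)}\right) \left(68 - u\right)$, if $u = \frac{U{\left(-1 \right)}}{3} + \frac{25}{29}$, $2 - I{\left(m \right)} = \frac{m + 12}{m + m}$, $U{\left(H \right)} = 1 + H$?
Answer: $\frac{399135}{406} \approx 983.09$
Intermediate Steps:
$I{\left(m \right)} = 2 - \frac{12 + m}{2 m}$ ($I{\left(m \right)} = 2 - \frac{m + 12}{m + m} = 2 - \frac{12 + m}{2 m}$)
$u = \frac{25}{29}$ ($u = \frac{1 - 1}{3} + \frac{25}{29} = 0 \cdot \frac{1}{3} + 25 \cdot \frac{1}{29} = 0 + \frac{25}{29} = \frac{25}{29} \approx 0.86207$)
$\left(14 + I{\left(7 \right)}\right) \left(68 - u\right) = \left(14 + \left(\frac{3}{2} - \frac{6}{7}\right)\right) \left(68 - \frac{25}{29}\right) = \left(14 + \left(\frac{3}{2} - \frac{6}{7}\right)\right) \frac{1947}{29} = \left(14 + \frac{9}{14}\right) \frac{1947}{29} = \frac{205}{14} \cdot \frac{1947}{29} = \frac{399135}{406}$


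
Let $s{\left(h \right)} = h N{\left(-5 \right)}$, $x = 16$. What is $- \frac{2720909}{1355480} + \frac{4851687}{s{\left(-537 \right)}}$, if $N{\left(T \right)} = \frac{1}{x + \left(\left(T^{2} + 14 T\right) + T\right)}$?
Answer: $\frac{74531646164569}{242630920} \approx 3.0718 \cdot 10^{5}$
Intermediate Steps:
$N{\left(T \right)} = \frac{1}{16 + T^{2} + 15 T}$ ($N{\left(T \right)} = \frac{1}{16 + \left(\left(T^{2} + 14 T\right) + T\right)} = \frac{1}{16 + \left(T^{2} + 15 T\right)} = \frac{1}{16 + T^{2} + 15 T}$)
$s{\left(h \right)} = - \frac{h}{34}$ ($s{\left(h \right)} = \frac{h}{16 + \left(-5\right)^{2} + 15 \left(-5\right)} = \frac{h}{16 + 25 - 75} = \frac{h}{-34} = h \left(- \frac{1}{34}\right) = - \frac{h}{34}$)
$- \frac{2720909}{1355480} + \frac{4851687}{s{\left(-537 \right)}} = - \frac{2720909}{1355480} + \frac{4851687}{\left(- \frac{1}{34}\right) \left(-537\right)} = \left(-2720909\right) \frac{1}{1355480} + \frac{4851687}{\frac{537}{34}} = - \frac{2720909}{1355480} + 4851687 \cdot \frac{34}{537} = - \frac{2720909}{1355480} + \frac{54985786}{179} = \frac{74531646164569}{242630920}$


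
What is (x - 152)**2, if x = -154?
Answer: 93636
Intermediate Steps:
(x - 152)**2 = (-154 - 152)**2 = (-306)**2 = 93636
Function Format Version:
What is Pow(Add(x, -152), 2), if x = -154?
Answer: 93636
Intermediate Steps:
Pow(Add(x, -152), 2) = Pow(Add(-154, -152), 2) = Pow(-306, 2) = 93636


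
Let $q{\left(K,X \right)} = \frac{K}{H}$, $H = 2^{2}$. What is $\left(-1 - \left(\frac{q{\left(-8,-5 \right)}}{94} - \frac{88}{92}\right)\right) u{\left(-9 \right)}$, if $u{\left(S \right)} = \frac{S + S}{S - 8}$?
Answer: $- \frac{432}{18377} \approx -0.023508$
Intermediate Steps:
$H = 4$
$q{\left(K,X \right)} = \frac{K}{4}$
$u{\left(S \right)} = \frac{2 S}{-8 + S}$
$\left(-1 - \left(\frac{q{\left(-8,-5 \right)}}{94} - \frac{88}{92}\right)\right) u{\left(-9 \right)} = \left(-1 - \left(\frac{\frac{1}{4} \left(-8\right)}{94} - \frac{88}{92}\right)\right) 2 \left(-9\right) \frac{1}{-8 - 9} = \left(-1 - \left(\left(-2\right) \frac{1}{94} - \frac{22}{23}\right)\right) 2 \left(-9\right) \frac{1}{-17} = \left(-1 - \left(- \frac{1}{47} - \frac{22}{23}\right)\right) 2 \left(-9\right) \left(- \frac{1}{17}\right) = \left(-1 - - \frac{1057}{1081}\right) \frac{18}{17} = \left(-1 + \frac{1057}{1081}\right) \frac{18}{17} = \left(- \frac{24}{1081}\right) \frac{18}{17} = - \frac{432}{18377}$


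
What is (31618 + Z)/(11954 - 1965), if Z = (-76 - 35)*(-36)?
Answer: 35614/9989 ≈ 3.5653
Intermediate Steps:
Z = 3996 (Z = -111*(-36) = 3996)
(31618 + Z)/(11954 - 1965) = (31618 + 3996)/(11954 - 1965) = 35614/9989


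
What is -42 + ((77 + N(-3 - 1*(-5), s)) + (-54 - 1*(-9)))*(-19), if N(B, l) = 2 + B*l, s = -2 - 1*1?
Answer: -574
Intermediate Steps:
s = -3 (s = -2 - 1 = -3)
-42 + ((77 + N(-3 - 1*(-5), s)) + (-54 - 1*(-9)))*(-19) = -42 + ((77 + (2 + (-3 - 1*(-5))*(-3))) + (-54 - 1*(-9)))*(-19) = -42 + ((77 + (2 + (-3 + 5)*(-3))) + (-54 + 9))*(-19) = -42 + ((77 + (2 + 2*(-3))) - 45)*(-19) = -42 + ((77 + (2 - 6)) - 45)*(-19) = -42 + ((77 - 4) - 45)*(-19) = -42 + (73 - 45)*(-19) = -42 + 28*(-19) = -42 - 532 = -574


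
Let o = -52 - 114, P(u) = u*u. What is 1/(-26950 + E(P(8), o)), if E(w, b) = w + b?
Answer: -1/27052 ≈ -3.6966e-5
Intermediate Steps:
P(u) = u²
o = -166
E(w, b) = b + w
1/(-26950 + E(P(8), o)) = 1/(-26950 + (-166 + 8²)) = 1/(-26950 + (-166 + 64)) = 1/(-26950 - 102) = 1/(-27052) = -1/27052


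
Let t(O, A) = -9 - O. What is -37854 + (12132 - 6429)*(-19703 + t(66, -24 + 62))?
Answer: -112831788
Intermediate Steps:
-37854 + (12132 - 6429)*(-19703 + t(66, -24 + 62)) = -37854 + (12132 - 6429)*(-19703 + (-9 - 1*66)) = -37854 + 5703*(-19703 + (-9 - 66)) = -37854 + 5703*(-19703 - 75) = -37854 + 5703*(-19778) = -37854 - 112793934 = -112831788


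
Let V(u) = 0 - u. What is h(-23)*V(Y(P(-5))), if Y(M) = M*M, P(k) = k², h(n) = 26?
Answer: -16250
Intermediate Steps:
Y(M) = M²
V(u) = -u
h(-23)*V(Y(P(-5))) = 26*(-((-5)²)²) = 26*(-1*25²) = 26*(-1*625) = 26*(-625) = -16250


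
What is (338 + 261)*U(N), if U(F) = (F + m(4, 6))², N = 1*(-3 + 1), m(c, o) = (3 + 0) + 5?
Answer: 21564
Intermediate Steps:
m(c, o) = 8 (m(c, o) = 3 + 5 = 8)
N = -2 (N = 1*(-2) = -2)
U(F) = (8 + F)² (U(F) = (F + 8)² = (8 + F)²)
(338 + 261)*U(N) = (338 + 261)*(8 - 2)² = 599*6² = 599*36 = 21564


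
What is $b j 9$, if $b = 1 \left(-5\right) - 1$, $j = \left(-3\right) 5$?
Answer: $810$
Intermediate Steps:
$j = -15$
$b = -6$ ($b = -5 - 1 = -6$)
$b j 9 = \left(-6\right) \left(-15\right) 9 = 90 \cdot 9 = 810$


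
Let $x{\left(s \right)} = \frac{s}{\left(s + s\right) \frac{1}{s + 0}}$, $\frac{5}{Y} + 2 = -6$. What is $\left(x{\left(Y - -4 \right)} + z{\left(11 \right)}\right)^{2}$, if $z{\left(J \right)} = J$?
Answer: $\frac{41209}{256} \approx 160.97$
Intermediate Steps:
$Y = - \frac{5}{8}$ ($Y = \frac{5}{-2 - 6} = \frac{5}{-8} = 5 \left(- \frac{1}{8}\right) = - \frac{5}{8} \approx -0.625$)
$x{\left(s \right)} = \frac{s}{2}$ ($x{\left(s \right)} = \frac{s}{2 s \frac{1}{s}} = \frac{s}{2}$)
$\left(x{\left(Y - -4 \right)} + z{\left(11 \right)}\right)^{2} = \left(\frac{- \frac{5}{8} - -4}{2} + 11\right)^{2} = \left(\frac{- \frac{5}{8} + 4}{2} + 11\right)^{2} = \left(\frac{1}{2} \cdot \frac{27}{8} + 11\right)^{2} = \left(\frac{27}{16} + 11\right)^{2} = \left(\frac{203}{16}\right)^{2} = \frac{41209}{256}$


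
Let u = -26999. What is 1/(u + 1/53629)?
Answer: -53629/1447929370 ≈ -3.7038e-5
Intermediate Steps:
1/(u + 1/53629) = 1/(-26999 + 1/53629) = 1/(-1447929370/53629) = -53629/1447929370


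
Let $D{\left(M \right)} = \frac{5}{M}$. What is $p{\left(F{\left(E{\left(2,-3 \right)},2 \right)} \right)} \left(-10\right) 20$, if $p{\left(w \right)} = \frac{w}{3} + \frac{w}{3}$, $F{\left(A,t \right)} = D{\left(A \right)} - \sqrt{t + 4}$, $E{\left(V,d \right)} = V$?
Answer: $- \frac{1000}{3} + \frac{400 \sqrt{6}}{3} \approx -6.7347$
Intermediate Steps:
$F{\left(A,t \right)} = - \sqrt{4 + t} + \frac{5}{A}$ ($F{\left(A,t \right)} = \frac{5}{A} - \sqrt{t + 4} = \frac{5}{A} - \sqrt{4 + t} = - \sqrt{4 + t} + \frac{5}{A}$)
$p{\left(w \right)} = \frac{2 w}{3}$ ($p{\left(w \right)} = w \frac{1}{3} + w \frac{1}{3} = \frac{w}{3} + \frac{w}{3} = \frac{2 w}{3}$)
$p{\left(F{\left(E{\left(2,-3 \right)},2 \right)} \right)} \left(-10\right) 20 = \frac{2 \left(- \sqrt{4 + 2} + \frac{5}{2}\right)}{3} \left(-10\right) 20 = \frac{2 \left(- \sqrt{6} + 5 \cdot \frac{1}{2}\right)}{3} \left(-10\right) 20 = \frac{2 \left(- \sqrt{6} + \frac{5}{2}\right)}{3} \left(-10\right) 20 = \frac{2 \left(\frac{5}{2} - \sqrt{6}\right)}{3} \left(-10\right) 20 = \left(\frac{5}{3} - \frac{2 \sqrt{6}}{3}\right) \left(-10\right) 20 = \left(- \frac{50}{3} + \frac{20 \sqrt{6}}{3}\right) 20 = - \frac{1000}{3} + \frac{400 \sqrt{6}}{3}$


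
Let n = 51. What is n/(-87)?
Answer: -17/29 ≈ -0.58621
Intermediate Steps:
n/(-87) = 51/(-87) = -1/87*51 = -17/29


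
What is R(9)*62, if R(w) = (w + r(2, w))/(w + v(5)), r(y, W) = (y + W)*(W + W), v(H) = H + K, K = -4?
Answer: 6417/5 ≈ 1283.4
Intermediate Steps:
v(H) = -4 + H (v(H) = H - 4 = -4 + H)
r(y, W) = 2*W*(W + y) (r(y, W) = (W + y)*(2*W) = 2*W*(W + y))
R(w) = (w + 2*w*(2 + w))/(1 + w) (R(w) = (w + 2*w*(w + 2))/(w + (-4 + 5)) = (w + 2*w*(2 + w))/(w + 1) = (w + 2*w*(2 + w))/(1 + w))
R(9)*62 = (9*(5 + 2*9)/(1 + 9))*62 = (9*(5 + 18)/10)*62 = (9*(⅒)*23)*62 = (207/10)*62 = 6417/5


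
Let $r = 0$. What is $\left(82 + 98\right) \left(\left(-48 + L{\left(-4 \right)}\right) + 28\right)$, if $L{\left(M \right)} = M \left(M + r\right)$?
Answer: $-720$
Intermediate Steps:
$L{\left(M \right)} = M^{2}$ ($L{\left(M \right)} = M \left(M + 0\right) = M M = M^{2}$)
$\left(82 + 98\right) \left(\left(-48 + L{\left(-4 \right)}\right) + 28\right) = \left(82 + 98\right) \left(\left(-48 + \left(-4\right)^{2}\right) + 28\right) = 180 \left(\left(-48 + 16\right) + 28\right) = 180 \left(-32 + 28\right) = 180 \left(-4\right) = -720$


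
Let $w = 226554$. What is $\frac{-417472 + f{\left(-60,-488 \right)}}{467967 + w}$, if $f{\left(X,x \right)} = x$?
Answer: $- \frac{15480}{25723} \approx -0.6018$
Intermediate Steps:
$\frac{-417472 + f{\left(-60,-488 \right)}}{467967 + w} = \frac{-417472 - 488}{467967 + 226554} = - \frac{417960}{694521} = \left(-417960\right) \frac{1}{694521} = - \frac{15480}{25723}$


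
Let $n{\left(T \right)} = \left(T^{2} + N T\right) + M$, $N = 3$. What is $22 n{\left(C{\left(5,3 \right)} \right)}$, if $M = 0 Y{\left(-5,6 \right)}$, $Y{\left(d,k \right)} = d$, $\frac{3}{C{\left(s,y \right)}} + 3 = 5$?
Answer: $\frac{297}{2} \approx 148.5$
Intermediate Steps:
$C{\left(s,y \right)} = \frac{3}{2}$ ($C{\left(s,y \right)} = \frac{3}{-3 + 5} = \frac{3}{2}$)
$M = 0$ ($M = 0 \left(-5\right) = 0$)
$n{\left(T \right)} = T^{2} + 3 T$ ($n{\left(T \right)} = \left(T^{2} + 3 T\right) + 0 = T^{2} + 3 T$)
$22 n{\left(C{\left(5,3 \right)} \right)} = 22 \frac{3 \left(3 + \frac{3}{2}\right)}{2} = 22 \cdot \frac{3}{2} \cdot \frac{9}{2} = 22 \cdot \frac{27}{4} = \frac{297}{2}$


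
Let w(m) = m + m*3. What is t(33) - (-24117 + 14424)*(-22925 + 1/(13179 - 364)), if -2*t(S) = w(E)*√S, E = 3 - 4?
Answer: -2847647090682/12815 + 2*√33 ≈ -2.2221e+8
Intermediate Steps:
E = -1
w(m) = 4*m (w(m) = m + 3*m = 4*m)
t(S) = 2*√S (t(S) = -4*(-1)*√S/2 = -(-2)*√S = 2*√S)
t(33) - (-24117 + 14424)*(-22925 + 1/(13179 - 364)) = 2*√33 - (-24117 + 14424)*(-22925 + 1/(13179 - 364)) = 2*√33 - (-9693)*(-22925 + 1/12815) = 2*√33 - (-9693)*(-293783874)/12815 = 2*√33 - 1*2847647090682/12815 = 2*√33 - 2847647090682/12815 = -2847647090682/12815 + 2*√33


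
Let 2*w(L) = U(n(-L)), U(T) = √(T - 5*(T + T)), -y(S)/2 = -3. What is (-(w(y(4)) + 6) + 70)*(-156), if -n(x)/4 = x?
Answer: -9984 + 468*I*√6 ≈ -9984.0 + 1146.4*I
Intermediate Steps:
n(x) = -4*x
y(S) = 6 (y(S) = -2*(-3) = 6)
U(T) = 3*√(-T) (U(T) = √(T - 10*T) = √(-9*T) = 3*√(-T))
w(L) = 3*√(-L) (w(L) = (3*√(-(-4)*(-L)))/2 = (3*√(-4*L))/2 = (3*(2*√(-L)))/2 = (6*√(-L))/2 = 3*√(-L))
(-(w(y(4)) + 6) + 70)*(-156) = (-(3*√(-1*6) + 6) + 70)*(-156) = (-(3*√(-6) + 6) + 70)*(-156) = (-(3*(I*√6) + 6) + 70)*(-156) = (-(3*I*√6 + 6) + 70)*(-156) = (-(6 + 3*I*√6) + 70)*(-156) = ((-6 - 3*I*√6) + 70)*(-156) = (64 - 3*I*√6)*(-156) = -9984 + 468*I*√6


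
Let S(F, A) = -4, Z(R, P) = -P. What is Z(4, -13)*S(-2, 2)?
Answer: -52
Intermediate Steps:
Z(4, -13)*S(-2, 2) = -1*(-13)*(-4) = 13*(-4) = -52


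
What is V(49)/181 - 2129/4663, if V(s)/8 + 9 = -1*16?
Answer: -1317949/844003 ≈ -1.5615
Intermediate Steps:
V(s) = -200 (V(s) = -72 + 8*(-1*16) = -72 + 8*(-16) = -72 - 128 = -200)
V(49)/181 - 2129/4663 = -200/181 - 2129/4663 = -1317949/844003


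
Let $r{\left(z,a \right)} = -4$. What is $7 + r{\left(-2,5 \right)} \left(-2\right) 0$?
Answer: $7$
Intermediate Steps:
$7 + r{\left(-2,5 \right)} \left(-2\right) 0 = 7 + \left(-4\right) \left(-2\right) 0 = 7 + 8 \cdot 0 = 7 + 0 = 7$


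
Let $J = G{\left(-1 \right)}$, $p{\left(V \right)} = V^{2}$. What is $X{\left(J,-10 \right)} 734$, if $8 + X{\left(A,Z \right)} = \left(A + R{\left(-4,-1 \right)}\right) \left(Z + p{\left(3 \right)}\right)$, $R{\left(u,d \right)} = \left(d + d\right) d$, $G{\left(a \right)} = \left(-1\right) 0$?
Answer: $-7340$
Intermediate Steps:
$G{\left(a \right)} = 0$
$R{\left(u,d \right)} = 2 d^{2}$ ($R{\left(u,d \right)} = 2 d d = 2 d^{2}$)
$J = 0$
$X{\left(A,Z \right)} = -8 + \left(2 + A\right) \left(9 + Z\right)$ ($X{\left(A,Z \right)} = -8 + \left(A + 2 \left(-1\right)^{2}\right) \left(Z + 3^{2}\right) = -8 + \left(A + 2 \cdot 1\right) \left(Z + 9\right) = -8 + \left(A + 2\right) \left(9 + Z\right) = -8 + \left(2 + A\right) \left(9 + Z\right)$)
$X{\left(J,-10 \right)} 734 = \left(10 + 2 \left(-10\right) + 9 \cdot 0 + 0 \left(-10\right)\right) 734 = \left(10 - 20 + 0 + 0\right) 734 = \left(-10\right) 734 = -7340$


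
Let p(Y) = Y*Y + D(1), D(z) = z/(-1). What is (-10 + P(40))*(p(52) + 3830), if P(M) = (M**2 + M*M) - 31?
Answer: 20637747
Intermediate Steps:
P(M) = -31 + 2*M**2 (P(M) = (M**2 + M**2) - 31 = 2*M**2 - 31 = -31 + 2*M**2)
D(z) = -z (D(z) = z*(-1) = -z)
p(Y) = -1 + Y**2 (p(Y) = Y*Y - 1*1 = Y**2 - 1 = -1 + Y**2)
(-10 + P(40))*(p(52) + 3830) = (-10 + (-31 + 2*40**2))*((-1 + 52**2) + 3830) = (-10 + (-31 + 2*1600))*((-1 + 2704) + 3830) = (-10 + (-31 + 3200))*(2703 + 3830) = (-10 + 3169)*6533 = 3159*6533 = 20637747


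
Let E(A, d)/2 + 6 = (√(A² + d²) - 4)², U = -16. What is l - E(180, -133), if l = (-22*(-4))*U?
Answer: -101606 + 16*√50089 ≈ -98025.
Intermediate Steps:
l = -1408 (l = -22*(-4)*(-16) = 88*(-16) = -1408)
E(A, d) = -12 + 2*(-4 + √(A² + d²))² (E(A, d) = -12 + 2*(√(A² + d²) - 4)² = -12 + 2*(-4 + √(A² + d²))²)
l - E(180, -133) = -1408 - (-12 + 2*(-4 + √(180² + (-133)²))²) = -1408 - (-12 + 2*(-4 + √(32400 + 17689))²) = -1408 - (-12 + 2*(-4 + √50089)²) = -1408 + (12 - 2*(-4 + √50089)²) = -1396 - 2*(-4 + √50089)²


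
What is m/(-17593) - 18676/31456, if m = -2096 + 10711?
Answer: -149890077/138351352 ≈ -1.0834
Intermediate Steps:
m = 8615
m/(-17593) - 18676/31456 = 8615/(-17593) - 18676/31456 = 8615*(-1/17593) - 18676*1/31456 = -8615/17593 - 4669/7864 = -149890077/138351352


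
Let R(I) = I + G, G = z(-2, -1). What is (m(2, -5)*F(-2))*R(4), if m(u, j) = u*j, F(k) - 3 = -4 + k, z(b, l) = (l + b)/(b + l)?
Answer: 150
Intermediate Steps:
z(b, l) = 1 (z(b, l) = (b + l)/(b + l) = 1)
G = 1
F(k) = -1 + k (F(k) = 3 + (-4 + k) = -1 + k)
m(u, j) = j*u
R(I) = 1 + I (R(I) = I + 1 = 1 + I)
(m(2, -5)*F(-2))*R(4) = ((-5*2)*(-1 - 2))*(1 + 4) = -10*(-3)*5 = 30*5 = 150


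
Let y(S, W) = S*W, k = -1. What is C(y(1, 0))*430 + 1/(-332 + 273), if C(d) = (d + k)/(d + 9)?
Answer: -25379/531 ≈ -47.795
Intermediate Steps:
C(d) = (-1 + d)/(9 + d) (C(d) = (d - 1)/(d + 9) = (-1 + d)/(9 + d))
C(y(1, 0))*430 + 1/(-332 + 273) = ((-1 + 1*0)/(9 + 1*0))*430 + 1/(-332 + 273) = ((-1 + 0)/(9 + 0))*430 + 1/(-59) = (-1/9)*430 - 1/59 = ((⅑)*(-1))*430 - 1/59 = -⅑*430 - 1/59 = -430/9 - 1/59 = -25379/531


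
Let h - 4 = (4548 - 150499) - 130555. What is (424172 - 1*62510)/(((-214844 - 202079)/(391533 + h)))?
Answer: -41602341522/416923 ≈ -99784.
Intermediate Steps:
h = -276502 (h = 4 + ((4548 - 150499) - 130555) = 4 + (-145951 - 130555) = 4 - 276506 = -276502)
(424172 - 1*62510)/(((-214844 - 202079)/(391533 + h))) = (424172 - 1*62510)/(((-214844 - 202079)/(391533 - 276502))) = (424172 - 62510)/((-416923/115031)) = 361662/((-416923*1/115031)) = 361662/(-416923/115031) = 361662*(-115031/416923) = -41602341522/416923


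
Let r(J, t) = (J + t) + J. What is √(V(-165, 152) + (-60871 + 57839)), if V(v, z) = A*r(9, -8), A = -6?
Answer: 2*I*√773 ≈ 55.606*I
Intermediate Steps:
r(J, t) = t + 2*J
V(v, z) = -60 (V(v, z) = -6*(-8 + 2*9) = -6*(-8 + 18) = -6*10 = -60)
√(V(-165, 152) + (-60871 + 57839)) = √(-60 + (-60871 + 57839)) = √(-60 - 3032) = √(-3092) = 2*I*√773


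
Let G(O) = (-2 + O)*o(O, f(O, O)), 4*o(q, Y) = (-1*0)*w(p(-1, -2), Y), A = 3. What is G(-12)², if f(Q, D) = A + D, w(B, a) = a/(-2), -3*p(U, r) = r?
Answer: 0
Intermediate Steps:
p(U, r) = -r/3
w(B, a) = -a/2 (w(B, a) = a*(-½) = -a/2)
f(Q, D) = 3 + D
o(q, Y) = 0 (o(q, Y) = ((-1*0)*(-Y/2))/4 = (0*(-Y/2))/4 = (¼)*0 = 0)
G(O) = 0 (G(O) = (-2 + O)*0 = 0)
G(-12)² = 0² = 0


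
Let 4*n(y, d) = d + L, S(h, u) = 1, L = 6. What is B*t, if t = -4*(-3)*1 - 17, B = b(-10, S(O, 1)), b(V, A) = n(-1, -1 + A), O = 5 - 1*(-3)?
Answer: -15/2 ≈ -7.5000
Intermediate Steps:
O = 8 (O = 5 + 3 = 8)
n(y, d) = 3/2 + d/4 (n(y, d) = (d + 6)/4 = (6 + d)/4 = 3/2 + d/4)
b(V, A) = 5/4 + A/4 (b(V, A) = 3/2 + (-1 + A)/4 = 3/2 + (-1/4 + A/4) = 5/4 + A/4)
B = 3/2 (B = 5/4 + (1/4)*1 = 5/4 + 1/4 = 3/2 ≈ 1.5000)
t = -5 (t = 12*1 - 17 = 12 - 17 = -5)
B*t = (3/2)*(-5) = -15/2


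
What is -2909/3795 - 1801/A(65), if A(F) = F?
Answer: -1404776/49335 ≈ -28.474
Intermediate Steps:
-2909/3795 - 1801/A(65) = -2909/3795 - 1801/65 = -1404776/49335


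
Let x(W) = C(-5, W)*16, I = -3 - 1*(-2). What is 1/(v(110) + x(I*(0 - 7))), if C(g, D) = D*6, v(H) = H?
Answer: 1/782 ≈ 0.0012788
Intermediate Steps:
C(g, D) = 6*D
I = -1 (I = -3 + 2 = -1)
x(W) = 96*W (x(W) = (6*W)*16 = 96*W)
1/(v(110) + x(I*(0 - 7))) = 1/(110 + 96*(-(0 - 7))) = 1/(110 + 96*(-1*(-7))) = 1/(110 + 96*7) = 1/(110 + 672) = 1/782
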